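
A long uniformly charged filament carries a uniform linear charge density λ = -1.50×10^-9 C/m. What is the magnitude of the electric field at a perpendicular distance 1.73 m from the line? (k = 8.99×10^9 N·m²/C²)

Take a coaxial cylindrical Gaussian surface of radius r = 1.73 m and length L.
Q_enc = λL, so λ_enc = -1.50×10^-9 C/m.
Applying ∮E·dA = Q_enc/ε₀ with the end caps contributing no flux:
E = 2k|λ_enc|/r = 2(8.99×10^9)(1.50×10^-9)/(1.73) = 15.6 N/C.

E ≈ 15.6 V/m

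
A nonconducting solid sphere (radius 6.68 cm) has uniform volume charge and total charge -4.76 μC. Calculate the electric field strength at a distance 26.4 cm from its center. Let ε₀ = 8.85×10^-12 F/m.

Use a concentric Gaussian sphere at r = 26.4 cm (r > R, so the entire charge is enclosed).
Q_enc = -4.76 μC = -4.76e-6 C.
By Gauss's law, ∮E·dA = E·4πr² = Q_enc/ε₀.
E = |Q_enc|/(4πε₀r²) = (4.76e-6)/(4π·8.85×10^-12·(0.264)²) = 6.14×10^5 N/C.

|E| = 6.14e5 N/C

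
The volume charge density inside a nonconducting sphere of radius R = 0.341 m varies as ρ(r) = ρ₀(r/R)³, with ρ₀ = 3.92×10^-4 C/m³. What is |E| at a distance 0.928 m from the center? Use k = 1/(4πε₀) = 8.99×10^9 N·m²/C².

|E| ≈ 3.40×10^5 N/C

By spherical symmetry E is radial; choose a Gaussian sphere of radius r = 0.928 m (r > R, all charge enclosed).
Q_enc = 4π ∫₀^R ρ₀(r'/R)^3 r'² dr' = 4πρ₀R³/6 = 3.255×10^-5 C.
Applying ∮E·dA = Q_enc/ε₀ with Φ = E(4πr²):
E = k|Q_enc|/r² = (8.99×10^9)(3.255×10^-5)/(0.928)² = 3.40e5 N/C.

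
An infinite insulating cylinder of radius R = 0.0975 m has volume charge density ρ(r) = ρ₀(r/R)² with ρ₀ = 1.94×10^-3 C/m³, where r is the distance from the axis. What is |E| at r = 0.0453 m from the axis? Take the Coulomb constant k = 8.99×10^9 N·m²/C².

|E| ≈ 5.36×10^5 N/C

Choose a coaxial cylinder of radius r = 0.0453 m (arbitrary length L) as the Gaussian surface (r < R).
Integrating ρ over the cross-section to radius r: λ_enc = (2πρ₀/R²) ∫₀^r r'^3 dr' = 2πρ₀ r^4/(4·R²) = 1.35e-6 C/m.
Since E is radial and uniform over the curved surface, Φ = E·2πrL = Q_enc/ε₀ = λ_enc L/ε₀.
E = 2k|λ_enc|/r = 2(8.99×10^9)(1.35×10^-6)/(0.0453) = 5.36e5 N/C.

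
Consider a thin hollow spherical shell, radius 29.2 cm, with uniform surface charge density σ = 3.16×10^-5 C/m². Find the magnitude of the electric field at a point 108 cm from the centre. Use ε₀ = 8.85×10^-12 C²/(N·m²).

|E| = 2.61e5 N/C

Use a concentric Gaussian sphere at r = 108 cm (r > 29.2 cm).
The entire shell is enclosed: Q_enc = σ·4πR² = (3.16×10^-5)·4π·(0.292)² = 3.386×10^-5 C.
Since E is radial and uniform over the Gaussian sphere, Φ = E·4πr² = Q_enc/ε₀.
E = |Q_enc|/(4πε₀r²) = (3.386e-5)/(4π·8.85×10^-12·(1.08)²) = 2.61×10^5 N/C.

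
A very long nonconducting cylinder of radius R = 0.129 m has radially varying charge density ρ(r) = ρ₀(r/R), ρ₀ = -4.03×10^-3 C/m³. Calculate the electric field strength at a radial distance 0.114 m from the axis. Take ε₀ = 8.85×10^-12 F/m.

|E| = 1.53e7 N/C

By cylindrical symmetry E is radial; use a coaxial Gaussian cylinder of radius 0.114 m and length L (r < R).
Integrating ρ over the cross-section to radius r: λ_enc = (2πρ₀/R) ∫₀^r r'^2 dr' = 2πρ₀ r^3/(3·R) = -9.694×10^-5 C/m.
Applying ∮E·dA = Q_enc/ε₀ with the end caps contributing no flux:
E = |λ_enc|/(2πε₀r) = (9.694×10^-5)/(2π·8.85×10^-12·0.114) = 1.53e7 N/C.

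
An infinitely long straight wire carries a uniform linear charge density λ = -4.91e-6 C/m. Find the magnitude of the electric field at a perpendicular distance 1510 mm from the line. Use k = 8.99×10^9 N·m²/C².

|E| = 5.85×10^4 N/C

By cylindrical symmetry E is radial; use a coaxial Gaussian cylinder of radius 1510 mm and length L.
Q_enc = λL, so λ_enc = -4.91×10^-6 C/m.
Since E is radial and uniform over the curved surface, Φ = E·2πrL = Q_enc/ε₀ = λ_enc L/ε₀.
E = 2k|λ_enc|/r = 2(8.99×10^9)(4.91e-6)/(1.51) = 5.85×10^4 N/C.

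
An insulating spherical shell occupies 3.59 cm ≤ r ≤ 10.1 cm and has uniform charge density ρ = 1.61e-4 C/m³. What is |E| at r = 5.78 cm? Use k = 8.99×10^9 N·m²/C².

Use a concentric Gaussian sphere at r = 5.78 cm (within the shell material, 3.59 cm < r < 10.1 cm).
Enclosed charge is the volume from a to r: Q_enc = (4π/3)ρ(r³ − a³) = 9.902e-8 C.
By Gauss's law, ∮E·dA = E·4πr² = Q_enc/ε₀.
E = k|Q_enc|/r² = (8.99×10^9)(9.902×10^-8)/(0.0578)² = 2.66e5 N/C.

E ≈ 2.66e5 N/C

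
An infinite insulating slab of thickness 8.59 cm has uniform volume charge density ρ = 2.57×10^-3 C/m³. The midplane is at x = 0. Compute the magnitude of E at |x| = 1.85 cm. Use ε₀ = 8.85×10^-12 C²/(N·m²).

E = 5.37e6 N/C

By symmetry E is perpendicular to the slab. A Gaussian pillbox from −1.85 cm to +1.85 cm (face area A) lies entirely within the slab.
Q_enc = ρ·(2x)·A and flux = 2EA, so 2EA = 2ρxA/ε₀ ⇒ E = |ρ|x/ε₀.
E = (2.57e-3)(0.0185)/(8.85×10^-12) = 5.37×10^6 N/C.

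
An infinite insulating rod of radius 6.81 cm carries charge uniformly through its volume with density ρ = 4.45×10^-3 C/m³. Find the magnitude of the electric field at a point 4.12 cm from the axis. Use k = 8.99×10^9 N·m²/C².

|E| = 1.04e7 N/C

Choose a coaxial cylinder of radius r = 4.12 cm (arbitrary length L) as the Gaussian surface (r < R).
Charge inside radius r per length L is ρ·πr²·L, so λ_enc = ρπr² = 2.373×10^-5 C/m.
Applying ∮E·dA = Q_enc/ε₀ with the end caps contributing no flux:
E = 2k|λ_enc|/r = 2(8.99×10^9)(2.373e-5)/(0.0412) = 1.04×10^7 N/C.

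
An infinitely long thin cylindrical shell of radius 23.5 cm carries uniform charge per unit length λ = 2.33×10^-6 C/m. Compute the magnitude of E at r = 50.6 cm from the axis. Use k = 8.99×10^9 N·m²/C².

E = 8.28×10^4 V/m

Take a coaxial cylindrical Gaussian surface of radius r = 50.6 cm and length L (r > 23.5 cm).
The full line charge is enclosed: λ_enc = 2.33e-6 C/m.
By Gauss's law (flux through the curved wall only), E·2πrL = λ_enc L/ε₀.
E = 2k|λ_enc|/r = 2(8.99×10^9)(2.33×10^-6)/(0.506) = 8.28×10^4 N/C.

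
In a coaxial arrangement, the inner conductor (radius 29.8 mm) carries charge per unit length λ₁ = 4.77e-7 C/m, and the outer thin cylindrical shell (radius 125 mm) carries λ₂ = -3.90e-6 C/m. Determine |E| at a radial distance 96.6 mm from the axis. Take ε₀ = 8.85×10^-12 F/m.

Choose a coaxial cylinder of radius r = 96.6 mm (arbitrary length L) as the Gaussian surface (between the conductors, 29.8 mm < r < 125 mm).
Only the inner wire is enclosed; the outer shell contributes nothing inside itself. λ_enc = λ₁ = 4.77e-7 C/m.
Gauss's law: E·2πrL = λ_enc L/ε₀.
E = |λ_enc|/(2πε₀r) = (4.77×10^-7)/(2π·8.85×10^-12·0.0966) = 8.88×10^4 N/C.

E ≈ 8.88×10^4 V/m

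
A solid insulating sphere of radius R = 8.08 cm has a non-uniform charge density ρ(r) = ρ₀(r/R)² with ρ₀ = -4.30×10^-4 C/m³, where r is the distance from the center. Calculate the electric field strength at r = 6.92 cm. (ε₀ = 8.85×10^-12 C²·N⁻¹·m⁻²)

Symmetry ⇒ E = E(r) r̂. Gaussian sphere of radius r = 6.92 cm (r < R).
Q_enc = ∫₀^r ρ(r')·4πr'² dr' = (4πρ₀/R²) ∫₀^r r'^4 dr' = 4πρ₀ r^5/(5·R²) = -2.627×10^-7 C.
Applying ∮E·dA = Q_enc/ε₀ with Φ = E(4πr²):
E = |Q_enc|/(4πε₀r²) = (2.627×10^-7)/(4π·8.85×10^-12·(0.0692)²) = 4.93e5 N/C.

|E| = 4.93×10^5 N/C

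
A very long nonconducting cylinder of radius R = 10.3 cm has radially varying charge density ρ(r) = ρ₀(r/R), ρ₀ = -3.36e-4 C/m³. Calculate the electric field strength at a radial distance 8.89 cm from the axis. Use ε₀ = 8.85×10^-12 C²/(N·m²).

Choose a coaxial cylinder of radius r = 8.89 cm (arbitrary length L) as the Gaussian surface (r < R).
λ_enc = ∫₀^r ρ(r')·2πr' dr' = (2πρ₀/R)·r^3/3 = -4.80×10^-6 C/m.
Applying ∮E·dA = Q_enc/ε₀ with the end caps contributing no flux:
E = |λ_enc|/(2πε₀r) = (4.80e-6)/(2π·8.85×10^-12·0.0889) = 9.71×10^5 N/C.

E ≈ 9.71×10^5 N/C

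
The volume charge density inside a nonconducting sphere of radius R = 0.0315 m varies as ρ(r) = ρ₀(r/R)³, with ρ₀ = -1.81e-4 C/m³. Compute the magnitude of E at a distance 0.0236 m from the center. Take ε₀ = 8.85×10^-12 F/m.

3.38×10^4 N/C

Symmetry ⇒ E = E(r) r̂. Gaussian sphere of radius r = 0.0236 m (r < R).
Q_enc = ∫₀^r ρ(r')·4πr'² dr' = (4πρ₀/R³) ∫₀^r r'^5 dr' = 4πρ₀ r^6/(6·R³) = -2.095×10^-9 C.
Gauss's law: E·4πr² = Q_enc/ε₀.
E = |Q_enc|/(4πε₀r²) = (2.095e-9)/(4π·8.85×10^-12·(0.0236)²) = 3.38×10^4 N/C.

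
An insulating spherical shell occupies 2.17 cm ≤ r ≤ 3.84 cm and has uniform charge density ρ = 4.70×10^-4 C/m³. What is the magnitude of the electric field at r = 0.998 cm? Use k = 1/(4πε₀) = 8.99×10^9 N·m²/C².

|E| = 0 N/C

Take a concentric spherical Gaussian surface of radius r = 0.998 cm (r < 2.17 cm, inside the empty cavity).
No charge is enclosed, so by Gauss's law E·4πr² = 0 ⇒ E = 0.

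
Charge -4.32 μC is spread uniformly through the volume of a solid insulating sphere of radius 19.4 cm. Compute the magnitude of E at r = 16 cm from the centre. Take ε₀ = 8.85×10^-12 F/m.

Use a concentric Gaussian sphere at r = 16 cm (r < R).
For a uniform sphere the enclosed fraction is (r/R)³, so Q_enc = (-4.32 μC)(0.16/0.194)³ = -2.423e-6 C.
By Gauss's law, ∮E·dA = E·4πr² = Q_enc/ε₀.
E = |Q_enc|/(4πε₀r²) = (2.423×10^-6)/(4π·8.85×10^-12·(0.16)²) = 8.51e5 N/C.

E ≈ 8.51×10^5 N/C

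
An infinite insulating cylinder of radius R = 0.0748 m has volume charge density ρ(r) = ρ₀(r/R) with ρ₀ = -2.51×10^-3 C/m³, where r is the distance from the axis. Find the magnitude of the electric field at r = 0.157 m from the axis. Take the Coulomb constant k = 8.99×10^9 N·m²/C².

Coaxial Gaussian cylinder, radius r = 0.157 m, length L (r > R, full charge per length enclosed).
λ_enc = 2π ∫₀^R ρ₀(r'/R)^1 r' dr' = 2πρ₀R²/3 = -2.941e-5 C/m.
By Gauss's law (flux through the curved wall only), E·2πrL = λ_enc L/ε₀.
E = 2k|λ_enc|/r = 2(8.99×10^9)(2.941×10^-5)/(0.157) = 3.37×10^6 N/C.

|E| ≈ 3.37×10^6 N/C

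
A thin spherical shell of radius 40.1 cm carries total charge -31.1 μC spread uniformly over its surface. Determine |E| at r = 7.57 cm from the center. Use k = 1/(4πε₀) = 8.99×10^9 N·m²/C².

|E| = 0 N/C

Take a concentric spherical Gaussian surface of radius r = 7.57 cm (inside the shell, r < 40.1 cm).
All the charge is outside the Gaussian surface: Q_enc = 0, hence E = 0 everywhere inside the shell.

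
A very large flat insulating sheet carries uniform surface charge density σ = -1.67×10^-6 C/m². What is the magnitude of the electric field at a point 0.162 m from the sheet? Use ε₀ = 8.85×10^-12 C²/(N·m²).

|E| = 9.44e4 N/C

Choose a cylindrical pillbox piercing the sheet, end faces (area A) parallel to it.
Only the two end caps contribute flux: Φ = 2EA. With Q_enc = σA, Gauss's law gives E = |σ|/(2ε₀).
E = |σ|/(2ε₀) = (1.67×10^-6)/(2·8.85×10^-12) = 9.44×10^4 N/C.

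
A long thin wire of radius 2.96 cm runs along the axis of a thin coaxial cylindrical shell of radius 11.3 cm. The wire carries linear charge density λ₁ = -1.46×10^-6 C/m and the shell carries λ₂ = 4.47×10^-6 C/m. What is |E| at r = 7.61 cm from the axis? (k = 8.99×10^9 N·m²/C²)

Coaxial Gaussian cylinder, radius r = 7.61 cm, length L (between the conductors, 2.96 cm < r < 11.3 cm).
The shell at 11.3 cm lies outside the Gaussian surface, so λ_enc = λ₁ = -1.46×10^-6 C/m.
Applying ∮E·dA = Q_enc/ε₀ with the end caps contributing no flux:
E = 2k|λ_enc|/r = 2(8.99×10^9)(1.46×10^-6)/(0.0761) = 3.45×10^5 N/C.

|E| ≈ 3.45e5 N/C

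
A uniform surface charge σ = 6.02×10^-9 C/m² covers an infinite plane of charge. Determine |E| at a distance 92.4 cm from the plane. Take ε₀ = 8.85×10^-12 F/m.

340 V/m

Choose a cylindrical pillbox piercing the sheet, end faces (area A) parallel to it.
Flux Φ = 2EA and Q_enc = σA, so 2EA = σA/ε₀ ⇒ E = |σ|/(2ε₀), independent of distance.
E = |σ|/(2ε₀) = (6.02×10^-9)/(2·8.85×10^-12) = 340 N/C.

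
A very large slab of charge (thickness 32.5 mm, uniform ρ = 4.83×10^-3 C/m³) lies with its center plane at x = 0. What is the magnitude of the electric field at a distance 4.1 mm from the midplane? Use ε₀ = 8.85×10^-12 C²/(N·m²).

2.24×10^6 V/m

By symmetry E is perpendicular to the slab. A Gaussian pillbox from −4.1 mm to +4.1 mm (face area A) lies entirely within the slab.
Q_enc = ρ·(2x)·A and flux = 2EA, so 2EA = 2ρxA/ε₀ ⇒ E = |ρ|x/ε₀.
E = (4.83×10^-3)(0.0041)/(8.85×10^-12) = 2.24×10^6 N/C.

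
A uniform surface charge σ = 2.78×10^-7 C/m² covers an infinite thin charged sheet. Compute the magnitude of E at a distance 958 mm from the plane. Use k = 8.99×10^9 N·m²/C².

By planar symmetry E is perpendicular to the sheet and uniform; use a Gaussian pillbox with flat faces of area A on each side of the sheet.
Flux Φ = 2EA and Q_enc = σA, so 2EA = σA/ε₀ ⇒ E = |σ|/(2ε₀), independent of distance.
E = 2πk|σ| = 2π(8.99×10^9)(2.78e-7) = 1.57×10^4 N/C.

|E| ≈ 1.57×10^4 N/C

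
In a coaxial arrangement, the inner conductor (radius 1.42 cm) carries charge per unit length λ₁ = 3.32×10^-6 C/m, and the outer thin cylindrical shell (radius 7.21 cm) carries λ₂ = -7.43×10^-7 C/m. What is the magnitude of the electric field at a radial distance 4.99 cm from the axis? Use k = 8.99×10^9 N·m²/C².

E = 1.20×10^6 N/C

By cylindrical symmetry E is radial; use a coaxial Gaussian cylinder of radius 4.99 cm and length L (between the conductors, 1.42 cm < r < 7.21 cm).
The shell at 7.21 cm lies outside the Gaussian surface, so λ_enc = λ₁ = 3.32×10^-6 C/m.
Gauss's law: E·2πrL = λ_enc L/ε₀.
E = 2k|λ_enc|/r = 2(8.99×10^9)(3.32×10^-6)/(0.0499) = 1.20e6 N/C.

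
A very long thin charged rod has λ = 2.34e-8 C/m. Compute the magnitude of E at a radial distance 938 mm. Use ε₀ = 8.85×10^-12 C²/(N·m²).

Choose a coaxial cylinder of radius r = 938 mm (arbitrary length L) as the Gaussian surface.
Q_enc = λL, so λ_enc = 2.34×10^-8 C/m.
Gauss's law: E·2πrL = λ_enc L/ε₀.
E = |λ_enc|/(2πε₀r) = (2.34e-8)/(2π·8.85×10^-12·0.938) = 449 N/C.

449 N/C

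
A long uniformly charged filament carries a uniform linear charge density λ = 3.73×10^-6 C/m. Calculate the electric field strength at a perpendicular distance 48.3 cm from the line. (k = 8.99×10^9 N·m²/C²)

E = 1.39e5 V/m

By cylindrical symmetry E is radial; use a coaxial Gaussian cylinder of radius 48.3 cm and length L.
Q_enc = λL, so λ_enc = 3.73×10^-6 C/m.
Applying ∮E·dA = Q_enc/ε₀ with the end caps contributing no flux:
E = 2k|λ_enc|/r = 2(8.99×10^9)(3.73×10^-6)/(0.483) = 1.39e5 N/C.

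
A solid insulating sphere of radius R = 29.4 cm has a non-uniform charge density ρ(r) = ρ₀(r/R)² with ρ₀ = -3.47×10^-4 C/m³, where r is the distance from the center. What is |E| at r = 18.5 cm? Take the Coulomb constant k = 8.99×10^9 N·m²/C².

Symmetry ⇒ E = E(r) r̂. Gaussian sphere of radius r = 18.5 cm (r < R).
Q_enc = ∫₀^r ρ(r')·4πr'² dr' = (4πρ₀/R²) ∫₀^r r'^4 dr' = 4πρ₀ r^5/(5·R²) = -2.186e-6 C.
By Gauss's law, ∮E·dA = E·4πr² = Q_enc/ε₀.
E = k|Q_enc|/r² = (8.99×10^9)(2.186e-6)/(0.185)² = 5.74e5 N/C.

|E| = 5.74×10^5 N/C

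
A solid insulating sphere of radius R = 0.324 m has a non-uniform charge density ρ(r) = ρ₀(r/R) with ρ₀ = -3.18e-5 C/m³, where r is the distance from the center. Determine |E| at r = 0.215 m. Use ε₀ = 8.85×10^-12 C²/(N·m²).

Use a concentric Gaussian sphere at r = 0.215 m (r < R).
Q_enc = ∫₀^r ρ(r')·4πr'² dr' = (4πρ₀/R) ∫₀^r r'^3 dr' = 4πρ₀ r^4/(4·R) = -6.588e-7 C.
Since E is radial and uniform over the Gaussian sphere, Φ = E·4πr² = Q_enc/ε₀.
E = |Q_enc|/(4πε₀r²) = (6.588×10^-7)/(4π·8.85×10^-12·(0.215)²) = 1.28e5 N/C.

|E| ≈ 1.28e5 N/C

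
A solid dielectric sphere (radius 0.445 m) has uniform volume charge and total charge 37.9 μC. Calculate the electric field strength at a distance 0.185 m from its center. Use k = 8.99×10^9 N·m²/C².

E ≈ 7.15×10^5 V/m

Symmetry ⇒ E = E(r) r̂. Gaussian sphere of radius r = 0.185 m (r < R).
For a uniform sphere the enclosed fraction is (r/R)³, so Q_enc = (37.9 μC)(0.185/0.445)³ = 2.723×10^-6 C.
Since E is radial and uniform over the Gaussian sphere, Φ = E·4πr² = Q_enc/ε₀.
E = k|Q_enc|/r² = (8.99×10^9)(2.723×10^-6)/(0.185)² = 7.15e5 N/C.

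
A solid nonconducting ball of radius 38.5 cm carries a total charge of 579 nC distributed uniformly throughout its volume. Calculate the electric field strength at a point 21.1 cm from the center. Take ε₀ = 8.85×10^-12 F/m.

|E| ≈ 1.92×10^4 V/m

Use a concentric Gaussian sphere at r = 21.1 cm (r < R).
For a uniform sphere the enclosed fraction is (r/R)³, so Q_enc = (579 nC)(0.211/0.385)³ = 9.531×10^-8 C.
By Gauss's law, ∮E·dA = E·4πr² = Q_enc/ε₀.
E = |Q_enc|/(4πε₀r²) = (9.531×10^-8)/(4π·8.85×10^-12·(0.211)²) = 1.92×10^4 N/C.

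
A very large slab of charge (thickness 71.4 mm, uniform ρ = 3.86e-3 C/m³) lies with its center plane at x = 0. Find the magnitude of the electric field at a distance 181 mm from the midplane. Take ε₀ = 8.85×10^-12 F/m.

The point |x| = 181 mm lies outside the slab (half-thickness 0.0357 m). A symmetric pillbox spanning the full slab encloses Q_enc = ρ·d·A.
Flux = 2EA ⇒ E = |ρ|d/(2ε₀), independent of distance outside.
E = (3.86×10^-3)(0.0714)/(2·8.85×10^-12) = 1.56×10^7 N/C.

E ≈ 1.56×10^7 N/C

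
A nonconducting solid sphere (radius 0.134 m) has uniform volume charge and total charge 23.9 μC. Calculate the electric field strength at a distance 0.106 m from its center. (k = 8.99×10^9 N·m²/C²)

Use a concentric Gaussian sphere at r = 0.106 m (r < R).
For a uniform sphere the enclosed fraction is (r/R)³, so Q_enc = (23.9 μC)(0.106/0.134)³ = 1.183×10^-5 C.
Since E is radial and uniform over the Gaussian sphere, Φ = E·4πr² = Q_enc/ε₀.
E = k|Q_enc|/r² = (8.99×10^9)(1.183×10^-5)/(0.106)² = 9.47e6 N/C.

|E| ≈ 9.47×10^6 N/C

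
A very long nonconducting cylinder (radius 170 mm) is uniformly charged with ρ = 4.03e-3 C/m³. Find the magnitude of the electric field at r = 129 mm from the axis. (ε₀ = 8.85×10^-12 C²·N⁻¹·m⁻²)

|E| ≈ 2.94×10^7 N/C

Take a coaxial cylindrical Gaussian surface of radius r = 129 mm and length L (r < R).
Charge inside radius r per length L is ρ·πr²·L, so λ_enc = ρπr² = 2.107×10^-4 C/m.
By Gauss's law (flux through the curved wall only), E·2πrL = λ_enc L/ε₀.
E = |λ_enc|/(2πε₀r) = (2.107e-4)/(2π·8.85×10^-12·0.129) = 2.94e7 N/C.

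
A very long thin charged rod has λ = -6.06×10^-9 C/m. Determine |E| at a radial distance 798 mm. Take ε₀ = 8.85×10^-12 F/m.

Choose a coaxial cylinder of radius r = 798 mm (arbitrary length L) as the Gaussian surface.
Q_enc = λL, so λ_enc = -6.06×10^-9 C/m.
Since E is radial and uniform over the curved surface, Φ = E·2πrL = Q_enc/ε₀ = λ_enc L/ε₀.
E = |λ_enc|/(2πε₀r) = (6.06×10^-9)/(2π·8.85×10^-12·0.798) = 137 N/C.

|E| = 137 N/C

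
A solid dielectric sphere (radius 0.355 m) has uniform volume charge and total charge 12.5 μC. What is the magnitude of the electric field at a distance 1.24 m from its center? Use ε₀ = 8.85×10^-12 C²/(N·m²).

Take a concentric spherical Gaussian surface of radius r = 1.24 m (r > R, so the entire charge is enclosed).
Q_enc = 12.5 μC = 1.25×10^-5 C.
By Gauss's law, ∮E·dA = E·4πr² = Q_enc/ε₀.
E = |Q_enc|/(4πε₀r²) = (1.25×10^-5)/(4π·8.85×10^-12·(1.24)²) = 7.31×10^4 N/C.

E ≈ 7.31e4 N/C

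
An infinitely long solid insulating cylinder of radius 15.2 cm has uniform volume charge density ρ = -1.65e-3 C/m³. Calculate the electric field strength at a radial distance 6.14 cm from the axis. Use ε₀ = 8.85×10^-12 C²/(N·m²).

|E| = 5.72×10^6 N/C

Coaxial Gaussian cylinder, radius r = 6.14 cm, length L (r < R).
Enclosed charge per unit length: λ_enc = ρ·πr² = (-1.65×10^-3)π(0.0614)² = -1.954e-5 C/m.
Since E is radial and uniform over the curved surface, Φ = E·2πrL = Q_enc/ε₀ = λ_enc L/ε₀.
E = |λ_enc|/(2πε₀r) = (1.954×10^-5)/(2π·8.85×10^-12·0.0614) = 5.72×10^6 N/C.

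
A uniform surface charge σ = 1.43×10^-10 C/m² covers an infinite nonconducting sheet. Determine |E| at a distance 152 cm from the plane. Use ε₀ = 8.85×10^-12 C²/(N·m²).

|E| = 8.08 V/m

Choose a cylindrical pillbox piercing the sheet, end faces (area A) parallel to it.
Flux Φ = 2EA and Q_enc = σA, so 2EA = σA/ε₀ ⇒ E = |σ|/(2ε₀), independent of distance.
E = |σ|/(2ε₀) = (1.43×10^-10)/(2·8.85×10^-12) = 8.08 N/C.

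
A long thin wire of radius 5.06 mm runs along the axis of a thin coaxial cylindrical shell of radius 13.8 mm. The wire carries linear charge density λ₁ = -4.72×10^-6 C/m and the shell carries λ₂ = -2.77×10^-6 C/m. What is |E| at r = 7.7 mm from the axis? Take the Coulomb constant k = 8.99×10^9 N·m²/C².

E = 1.10×10^7 V/m

Take a coaxial cylindrical Gaussian surface of radius r = 7.7 mm and length L (between the conductors, 5.06 mm < r < 13.8 mm).
The shell at 13.8 mm lies outside the Gaussian surface, so λ_enc = λ₁ = -4.72e-6 C/m.
By Gauss's law (flux through the curved wall only), E·2πrL = λ_enc L/ε₀.
E = 2k|λ_enc|/r = 2(8.99×10^9)(4.72e-6)/(0.0077) = 1.10×10^7 N/C.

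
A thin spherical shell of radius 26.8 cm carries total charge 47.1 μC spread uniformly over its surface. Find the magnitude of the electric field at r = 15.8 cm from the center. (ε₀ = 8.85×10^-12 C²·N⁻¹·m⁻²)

|E| = 0 N/C

Use a concentric Gaussian sphere at r = 15.8 cm (inside the shell, r < 26.8 cm).
No charge lies within this surface, so Q_enc = 0 and Gauss's law gives E·4πr² = 0 ⇒ E = 0.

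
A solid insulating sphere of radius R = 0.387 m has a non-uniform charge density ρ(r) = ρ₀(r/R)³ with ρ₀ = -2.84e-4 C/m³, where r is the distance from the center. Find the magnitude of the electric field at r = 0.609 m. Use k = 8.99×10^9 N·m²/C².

|E| = 8.36×10^5 N/C

Take a concentric spherical Gaussian surface of radius r = 0.609 m (r > R, all charge enclosed).
Q_enc = 4π ∫₀^R ρ₀(r'/R)^3 r'² dr' = 4πρ₀R³/6 = -3.448×10^-5 C.
Since E is radial and uniform over the Gaussian sphere, Φ = E·4πr² = Q_enc/ε₀.
E = k|Q_enc|/r² = (8.99×10^9)(3.448e-5)/(0.609)² = 8.36×10^5 N/C.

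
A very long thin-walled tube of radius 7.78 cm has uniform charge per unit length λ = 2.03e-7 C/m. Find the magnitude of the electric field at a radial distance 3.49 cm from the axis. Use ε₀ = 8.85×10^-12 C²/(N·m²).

E = 0 (no enclosed charge)

By cylindrical symmetry E is radial; use a coaxial Gaussian cylinder of radius 3.49 cm and length L (r < 7.78 cm, inside the shell).
All the surface charge lies outside this cylinder: Q_enc = 0, hence E = 0.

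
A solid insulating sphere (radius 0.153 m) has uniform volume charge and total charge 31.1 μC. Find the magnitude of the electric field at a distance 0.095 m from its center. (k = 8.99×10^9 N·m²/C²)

By spherical symmetry E is radial; choose a Gaussian sphere of radius r = 0.095 m (r < R).
For a uniform sphere the enclosed fraction is (r/R)³, so Q_enc = (31.1 μC)(0.095/0.153)³ = 7.445e-6 C.
Since E is radial and uniform over the Gaussian sphere, Φ = E·4πr² = Q_enc/ε₀.
E = k|Q_enc|/r² = (8.99×10^9)(7.445e-6)/(0.095)² = 7.42×10^6 N/C.

|E| ≈ 7.42e6 V/m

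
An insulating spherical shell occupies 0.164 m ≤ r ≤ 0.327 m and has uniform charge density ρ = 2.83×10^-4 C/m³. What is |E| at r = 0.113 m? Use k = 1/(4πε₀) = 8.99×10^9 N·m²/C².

Take a concentric spherical Gaussian surface of radius r = 0.113 m (r < 0.164 m, inside the empty cavity).
Q_enc = 0 (all charge lies at larger r); Gauss's law gives E = 0.

|E| = 0 N/C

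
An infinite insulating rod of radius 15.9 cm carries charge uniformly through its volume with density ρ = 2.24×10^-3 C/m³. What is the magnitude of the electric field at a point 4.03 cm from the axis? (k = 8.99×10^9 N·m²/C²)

|E| ≈ 5.10×10^6 V/m

Choose a coaxial cylinder of radius r = 4.03 cm (arbitrary length L) as the Gaussian surface (r < R).
Charge inside radius r per length L is ρ·πr²·L, so λ_enc = ρπr² = 1.143e-5 C/m.
Gauss's law: E·2πrL = λ_enc L/ε₀.
E = 2k|λ_enc|/r = 2(8.99×10^9)(1.143×10^-5)/(0.0403) = 5.10×10^6 N/C.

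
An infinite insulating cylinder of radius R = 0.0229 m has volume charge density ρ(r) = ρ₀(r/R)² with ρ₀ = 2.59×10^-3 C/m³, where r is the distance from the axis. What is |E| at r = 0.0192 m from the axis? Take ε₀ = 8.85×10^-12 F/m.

By cylindrical symmetry E is radial; use a coaxial Gaussian cylinder of radius 0.0192 m and length L (r < R).
Integrating ρ over the cross-section to radius r: λ_enc = (2πρ₀/R²) ∫₀^r r'^3 dr' = 2πρ₀ r^4/(4·R²) = 1.054×10^-6 C/m.
By Gauss's law (flux through the curved wall only), E·2πrL = λ_enc L/ε₀.
E = |λ_enc|/(2πε₀r) = (1.054×10^-6)/(2π·8.85×10^-12·0.0192) = 9.87e5 N/C.

|E| ≈ 9.87×10^5 V/m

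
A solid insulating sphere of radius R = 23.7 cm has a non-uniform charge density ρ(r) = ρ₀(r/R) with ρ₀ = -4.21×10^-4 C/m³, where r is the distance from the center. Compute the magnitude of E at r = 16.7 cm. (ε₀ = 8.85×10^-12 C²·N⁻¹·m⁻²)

|E| = 1.40×10^6 N/C

By spherical symmetry E is radial; choose a Gaussian sphere of radius r = 16.7 cm (r < R).
Integrate the density: Q_enc = 4π ∫₀^r ρ₀(r'/R)^1 r'² dr' = 4πρ₀ r^4/(4·R) = -4.341e-6 C.
Gauss's law: E·4πr² = Q_enc/ε₀.
E = |Q_enc|/(4πε₀r²) = (4.341e-6)/(4π·8.85×10^-12·(0.167)²) = 1.40e6 N/C.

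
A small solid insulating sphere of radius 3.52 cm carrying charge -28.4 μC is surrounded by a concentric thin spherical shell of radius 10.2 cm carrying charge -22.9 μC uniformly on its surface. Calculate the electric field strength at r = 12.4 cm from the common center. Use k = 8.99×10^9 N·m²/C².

By spherical symmetry E is radial; choose a Gaussian sphere of radius r = 12.4 cm (r > 10.2 cm, enclosing both).
Q_enc = (-28.4 μC) + (-22.9 μC) = -5.13×10^-5 C.
Since E is radial and uniform over the Gaussian sphere, Φ = E·4πr² = Q_enc/ε₀.
E = k|Q_enc|/r² = (8.99×10^9)(5.13e-5)/(0.124)² = 3.00×10^7 N/C.

3.00×10^7 V/m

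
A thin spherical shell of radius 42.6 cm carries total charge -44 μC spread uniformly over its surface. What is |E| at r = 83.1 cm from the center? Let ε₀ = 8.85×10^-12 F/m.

Symmetry ⇒ E = E(r) r̂. Gaussian sphere of radius r = 83.1 cm (r > 42.6 cm).
The entire shell is enclosed: Q_enc = -4.40×10^-5 C.
Applying ∮E·dA = Q_enc/ε₀ with Φ = E(4πr²):
E = |Q_enc|/(4πε₀r²) = (4.40×10^-5)/(4π·8.85×10^-12·(0.831)²) = 5.73e5 N/C.

5.73×10^5 V/m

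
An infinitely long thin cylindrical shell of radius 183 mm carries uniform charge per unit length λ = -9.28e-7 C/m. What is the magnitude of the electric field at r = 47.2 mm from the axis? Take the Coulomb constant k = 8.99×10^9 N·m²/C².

Take a coaxial cylindrical Gaussian surface of radius r = 47.2 mm and length L (r < 183 mm, inside the shell).
No charge is enclosed, so Gauss's law gives E·2πrL = 0 ⇒ E = 0.

E = 0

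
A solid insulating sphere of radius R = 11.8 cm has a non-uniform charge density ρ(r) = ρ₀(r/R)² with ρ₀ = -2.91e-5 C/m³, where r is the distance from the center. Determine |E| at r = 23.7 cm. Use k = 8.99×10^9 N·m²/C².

|E| ≈ 1.92e4 N/C

Symmetry ⇒ E = E(r) r̂. Gaussian sphere of radius r = 23.7 cm (r > R, all charge enclosed).
Q_enc = 4π ∫₀^R ρ₀(r'/R)^2 r'² dr' = 4πρ₀R³/5 = -1.202×10^-7 C.
Applying ∮E·dA = Q_enc/ε₀ with Φ = E(4πr²):
E = k|Q_enc|/r² = (8.99×10^9)(1.202×10^-7)/(0.237)² = 1.92e4 N/C.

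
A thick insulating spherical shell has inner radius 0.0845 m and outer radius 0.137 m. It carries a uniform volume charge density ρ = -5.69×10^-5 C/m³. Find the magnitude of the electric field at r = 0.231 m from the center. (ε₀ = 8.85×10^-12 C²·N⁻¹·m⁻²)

7.90e4 N/C

Take a concentric spherical Gaussian surface of radius r = 0.231 m (r > 0.137 m, enclosing the whole shell).
Q_enc = ρ·(4π/3)(b³ − a³) = (-5.69×10^-5)·(4π/3)·((0.137)³ − (0.0845)³) = -4.691×10^-7 C.
Since E is radial and uniform over the Gaussian sphere, Φ = E·4πr² = Q_enc/ε₀.
E = |Q_enc|/(4πε₀r²) = (4.691×10^-7)/(4π·8.85×10^-12·(0.231)²) = 7.90e4 N/C.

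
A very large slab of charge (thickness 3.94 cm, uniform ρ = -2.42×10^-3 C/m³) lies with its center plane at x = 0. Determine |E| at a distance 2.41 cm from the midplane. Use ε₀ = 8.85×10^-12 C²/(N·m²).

The point |x| = 2.41 cm lies outside the slab (half-thickness 0.0197 m). A symmetric pillbox spanning the full slab encloses Q_enc = ρ·d·A.
Flux = 2EA ⇒ E = |ρ|d/(2ε₀), independent of distance outside.
E = (2.42×10^-3)(0.0394)/(2·8.85×10^-12) = 5.39×10^6 N/C.

5.39×10^6 N/C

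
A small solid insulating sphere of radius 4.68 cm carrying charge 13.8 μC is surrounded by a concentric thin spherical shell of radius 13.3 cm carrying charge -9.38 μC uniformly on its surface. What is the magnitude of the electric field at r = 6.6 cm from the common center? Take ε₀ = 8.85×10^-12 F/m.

By spherical symmetry E is radial; choose a Gaussian sphere of radius r = 6.6 cm (between the bodies, 4.68 cm < r < 13.3 cm).
Only the inner charge is enclosed; the outer shell contributes nothing inside itself. Q_enc = 13.8 μC = 1.38×10^-5 C.
Applying ∮E·dA = Q_enc/ε₀ with Φ = E(4πr²):
E = |Q_enc|/(4πε₀r²) = (1.38e-5)/(4π·8.85×10^-12·(0.066)²) = 2.85×10^7 N/C.

2.85e7 N/C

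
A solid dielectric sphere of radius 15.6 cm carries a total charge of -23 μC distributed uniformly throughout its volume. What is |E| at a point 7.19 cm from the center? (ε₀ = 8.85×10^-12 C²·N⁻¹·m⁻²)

|E| = 3.92×10^6 N/C

By spherical symmetry E is radial; choose a Gaussian sphere of radius r = 7.19 cm (r < R).
Only the charge within r is enclosed: Q_enc = Q·(r/R)³ = (-23 μC)·(7.19 cm/15.6 cm)³ = -2.252×10^-6 C.
Since E is radial and uniform over the Gaussian sphere, Φ = E·4πr² = Q_enc/ε₀.
E = |Q_enc|/(4πε₀r²) = (2.252×10^-6)/(4π·8.85×10^-12·(0.0719)²) = 3.92e6 N/C.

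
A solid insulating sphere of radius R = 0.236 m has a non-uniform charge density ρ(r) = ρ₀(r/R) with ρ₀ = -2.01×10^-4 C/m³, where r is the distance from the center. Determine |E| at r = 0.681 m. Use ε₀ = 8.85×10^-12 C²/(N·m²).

Use a concentric Gaussian sphere at r = 0.681 m (r > R, all charge enclosed).
Q_enc = 4π ∫₀^R ρ₀(r'/R)^1 r'² dr' = 4πρ₀R³/4 = -8.30×10^-6 C.
Applying ∮E·dA = Q_enc/ε₀ with Φ = E(4πr²):
E = |Q_enc|/(4πε₀r²) = (8.30×10^-6)/(4π·8.85×10^-12·(0.681)²) = 1.61×10^5 N/C.

E ≈ 1.61×10^5 V/m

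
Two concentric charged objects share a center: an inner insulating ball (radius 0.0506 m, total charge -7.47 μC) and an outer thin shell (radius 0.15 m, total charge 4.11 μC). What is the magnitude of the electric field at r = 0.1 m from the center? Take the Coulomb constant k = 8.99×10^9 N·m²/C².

Take a concentric spherical Gaussian surface of radius r = 0.1 m (between the bodies, 0.0506 m < r < 0.15 m).
The shell at 0.15 m lies outside the Gaussian surface, so Q_enc = -7.47 μC = -7.47×10^-6 C.
Since E is radial and uniform over the Gaussian sphere, Φ = E·4πr² = Q_enc/ε₀.
E = k|Q_enc|/r² = (8.99×10^9)(7.47e-6)/(0.1)² = 6.72×10^6 N/C.

6.72×10^6 N/C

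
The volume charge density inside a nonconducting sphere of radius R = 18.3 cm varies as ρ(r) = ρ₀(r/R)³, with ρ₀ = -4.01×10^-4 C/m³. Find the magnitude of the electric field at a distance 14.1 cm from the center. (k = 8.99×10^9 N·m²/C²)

Symmetry ⇒ E = E(r) r̂. Gaussian sphere of radius r = 14.1 cm (r < R).
Integrate the density: Q_enc = 4π ∫₀^r ρ₀(r'/R)^3 r'² dr' = 4πρ₀ r^6/(6·R³) = -1.077×10^-6 C.
Gauss's law: E·4πr² = Q_enc/ε₀.
E = k|Q_enc|/r² = (8.99×10^9)(1.077×10^-6)/(0.141)² = 4.87×10^5 N/C.

|E| = 4.87×10^5 N/C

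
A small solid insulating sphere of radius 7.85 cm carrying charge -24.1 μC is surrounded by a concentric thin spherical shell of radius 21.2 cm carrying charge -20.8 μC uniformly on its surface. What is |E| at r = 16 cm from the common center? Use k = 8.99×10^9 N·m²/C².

8.46×10^6 N/C

By spherical symmetry E is radial; choose a Gaussian sphere of radius r = 16 cm (between the bodies, 7.85 cm < r < 21.2 cm).
Only the inner charge is enclosed; the outer shell contributes nothing inside itself. Q_enc = -24.1 μC = -2.41×10^-5 C.
Applying ∮E·dA = Q_enc/ε₀ with Φ = E(4πr²):
E = k|Q_enc|/r² = (8.99×10^9)(2.41e-5)/(0.16)² = 8.46×10^6 N/C.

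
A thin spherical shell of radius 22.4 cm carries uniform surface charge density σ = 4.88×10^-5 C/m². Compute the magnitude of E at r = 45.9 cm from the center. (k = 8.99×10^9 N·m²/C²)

Take a concentric spherical Gaussian surface of radius r = 45.9 cm (r > 22.4 cm).
The entire shell is enclosed: Q_enc = σ·4πR² = (4.88e-5)·4π·(0.224)² = 3.077×10^-5 C.
By Gauss's law, ∮E·dA = E·4πr² = Q_enc/ε₀.
E = k|Q_enc|/r² = (8.99×10^9)(3.077×10^-5)/(0.459)² = 1.31e6 N/C.

|E| = 1.31×10^6 N/C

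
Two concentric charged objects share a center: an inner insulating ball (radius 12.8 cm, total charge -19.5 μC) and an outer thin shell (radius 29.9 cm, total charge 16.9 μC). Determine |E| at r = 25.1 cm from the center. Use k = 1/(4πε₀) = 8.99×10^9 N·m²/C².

By spherical symmetry E is radial; choose a Gaussian sphere of radius r = 25.1 cm (between the bodies, 12.8 cm < r < 29.9 cm).
The shell at 29.9 cm lies outside the Gaussian surface, so Q_enc = -19.5 μC = -1.95×10^-5 C.
Gauss's law: E·4πr² = Q_enc/ε₀.
E = k|Q_enc|/r² = (8.99×10^9)(1.95×10^-5)/(0.251)² = 2.78×10^6 N/C.

|E| ≈ 2.78×10^6 N/C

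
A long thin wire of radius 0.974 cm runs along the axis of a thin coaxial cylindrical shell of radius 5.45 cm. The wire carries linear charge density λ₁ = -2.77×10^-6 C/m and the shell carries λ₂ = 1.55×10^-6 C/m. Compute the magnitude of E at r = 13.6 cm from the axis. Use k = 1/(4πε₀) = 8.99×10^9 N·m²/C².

By cylindrical symmetry E is radial; use a coaxial Gaussian cylinder of radius 13.6 cm and length L (r > 5.45 cm, enclosing both).
λ_enc = λ₁ + λ₂ = (-2.77e-6) + (1.55e-6) = -1.22×10^-6 C/m.
Applying ∮E·dA = Q_enc/ε₀ with the end caps contributing no flux:
E = 2k|λ_enc|/r = 2(8.99×10^9)(1.22×10^-6)/(0.136) = 1.61×10^5 N/C.

E ≈ 1.61×10^5 N/C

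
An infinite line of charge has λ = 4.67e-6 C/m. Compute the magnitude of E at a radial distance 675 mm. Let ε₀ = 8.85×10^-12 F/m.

E = 1.24×10^5 V/m

Take a coaxial cylindrical Gaussian surface of radius r = 675 mm and length L.
Q_enc = λL, so λ_enc = 4.67×10^-6 C/m.
Since E is radial and uniform over the curved surface, Φ = E·2πrL = Q_enc/ε₀ = λ_enc L/ε₀.
E = |λ_enc|/(2πε₀r) = (4.67×10^-6)/(2π·8.85×10^-12·0.675) = 1.24e5 N/C.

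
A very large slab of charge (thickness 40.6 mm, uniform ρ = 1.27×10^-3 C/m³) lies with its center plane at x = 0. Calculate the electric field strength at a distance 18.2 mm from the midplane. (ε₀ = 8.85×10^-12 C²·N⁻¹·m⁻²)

E ≈ 2.61e6 V/m

By symmetry E is perpendicular to the slab. A Gaussian pillbox from −18.2 mm to +18.2 mm (face area A) lies entirely within the slab.
Q_enc = ρ·(2x)·A and flux = 2EA, so 2EA = 2ρxA/ε₀ ⇒ E = |ρ|x/ε₀.
E = (1.27×10^-3)(0.0182)/(8.85×10^-12) = 2.61×10^6 N/C.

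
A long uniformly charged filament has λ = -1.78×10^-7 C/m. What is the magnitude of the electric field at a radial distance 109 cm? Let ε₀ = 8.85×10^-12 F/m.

Coaxial Gaussian cylinder, radius r = 109 cm, length L.
Q_enc = λL, so λ_enc = -1.78e-7 C/m.
Gauss's law: E·2πrL = λ_enc L/ε₀.
E = |λ_enc|/(2πε₀r) = (1.78×10^-7)/(2π·8.85×10^-12·1.09) = 2.94e3 N/C.

E ≈ 2.94e3 N/C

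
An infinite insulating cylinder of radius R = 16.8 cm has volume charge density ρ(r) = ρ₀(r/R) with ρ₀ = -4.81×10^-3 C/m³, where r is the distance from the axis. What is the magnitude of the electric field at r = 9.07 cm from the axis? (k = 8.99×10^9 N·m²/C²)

8.87e6 V/m

Take a coaxial cylindrical Gaussian surface of radius r = 9.07 cm and length L (r < R).
λ_enc = ∫₀^r ρ(r')·2πr' dr' = (2πρ₀/R)·r^3/3 = -4.474×10^-5 C/m.
Gauss's law: E·2πrL = λ_enc L/ε₀.
E = 2k|λ_enc|/r = 2(8.99×10^9)(4.474×10^-5)/(0.0907) = 8.87e6 N/C.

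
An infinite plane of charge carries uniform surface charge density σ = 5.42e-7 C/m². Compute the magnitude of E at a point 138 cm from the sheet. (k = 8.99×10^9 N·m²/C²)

3.06×10^4 V/m

The symmetry is planar: E is normal to the sheet and the same magnitude on both sides. Take a pillbox straddling the sheet with end-cap area A.
Flux Φ = 2EA and Q_enc = σA, so 2EA = σA/ε₀ ⇒ E = |σ|/(2ε₀), independent of distance.
E = 2πk|σ| = 2π(8.99×10^9)(5.42×10^-7) = 3.06e4 N/C.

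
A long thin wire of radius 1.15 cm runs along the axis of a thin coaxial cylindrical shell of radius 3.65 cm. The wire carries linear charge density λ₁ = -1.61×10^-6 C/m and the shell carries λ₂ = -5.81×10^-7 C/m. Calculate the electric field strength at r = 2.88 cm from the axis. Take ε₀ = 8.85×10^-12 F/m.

|E| = 1.01×10^6 N/C

Choose a coaxial cylinder of radius r = 2.88 cm (arbitrary length L) as the Gaussian surface (between the conductors, 1.15 cm < r < 3.65 cm).
Only the inner wire is enclosed; the outer shell contributes nothing inside itself. λ_enc = λ₁ = -1.61×10^-6 C/m.
Gauss's law: E·2πrL = λ_enc L/ε₀.
E = |λ_enc|/(2πε₀r) = (1.61e-6)/(2π·8.85×10^-12·0.0288) = 1.01×10^6 N/C.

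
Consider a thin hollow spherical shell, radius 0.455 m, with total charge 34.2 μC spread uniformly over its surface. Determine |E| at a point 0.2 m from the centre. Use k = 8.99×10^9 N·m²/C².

Use a concentric Gaussian sphere at r = 0.2 m (inside the shell, r < 0.455 m).
No charge lies within this surface, so Q_enc = 0 and Gauss's law gives E·4πr² = 0 ⇒ E = 0.

|E| = 0 V/m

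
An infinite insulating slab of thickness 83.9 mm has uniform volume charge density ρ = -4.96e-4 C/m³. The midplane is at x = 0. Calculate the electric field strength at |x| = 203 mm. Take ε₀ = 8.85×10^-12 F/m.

2.35×10^6 N/C

The point |x| = 203 mm lies outside the slab (half-thickness 0.04195 m). A symmetric pillbox spanning the full slab encloses Q_enc = ρ·d·A.
Flux = 2EA ⇒ E = |ρ|d/(2ε₀), independent of distance outside.
E = (4.96e-4)(0.0839)/(2·8.85×10^-12) = 2.35e6 N/C.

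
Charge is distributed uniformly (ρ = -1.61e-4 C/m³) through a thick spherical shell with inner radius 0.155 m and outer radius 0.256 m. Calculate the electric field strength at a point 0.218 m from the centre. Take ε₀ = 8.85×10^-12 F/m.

E = 8.47×10^5 V/m

By spherical symmetry E is radial; choose a Gaussian sphere of radius r = 0.218 m (within the shell material, 0.155 m < r < 0.256 m).
Only the shell between 0.155 m and r is enclosed: Q_enc = ρ·(4π/3)(r³ − a³) = (-1.61e-4)·(4π/3)·((0.218)³ − (0.155)³) = -4.476×10^-6 C.
By Gauss's law, ∮E·dA = E·4πr² = Q_enc/ε₀.
E = |Q_enc|/(4πε₀r²) = (4.476e-6)/(4π·8.85×10^-12·(0.218)²) = 8.47×10^5 N/C.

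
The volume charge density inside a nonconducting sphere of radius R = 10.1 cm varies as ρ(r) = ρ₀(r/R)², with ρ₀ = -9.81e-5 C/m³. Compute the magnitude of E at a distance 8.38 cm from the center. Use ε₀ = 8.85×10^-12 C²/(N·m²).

|E| = 1.28e5 N/C

By spherical symmetry E is radial; choose a Gaussian sphere of radius r = 8.38 cm (r < R).
Q_enc = ∫₀^r ρ(r')·4πr'² dr' = (4πρ₀/R²) ∫₀^r r'^4 dr' = 4πρ₀ r^5/(5·R²) = -9.988×10^-8 C.
Applying ∮E·dA = Q_enc/ε₀ with Φ = E(4πr²):
E = |Q_enc|/(4πε₀r²) = (9.988×10^-8)/(4π·8.85×10^-12·(0.0838)²) = 1.28e5 N/C.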